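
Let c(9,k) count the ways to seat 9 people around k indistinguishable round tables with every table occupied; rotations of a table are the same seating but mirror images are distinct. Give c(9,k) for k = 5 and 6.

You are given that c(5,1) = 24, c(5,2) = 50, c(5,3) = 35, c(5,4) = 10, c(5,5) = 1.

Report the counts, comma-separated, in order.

22449, 4536

@6  (6,2):50·5+24→274, (6,3):35·5+50→225, (6,4):10·5+35→85, (6,5):1·5+10→15, (6,6):0·5+1→1
@7  (7,3):225·6+274→1624, (7,4):85·6+225→735, (7,5):15·6+85→175, (7,6):1·6+15→21
@8  (8,4):735·7+1624→6769, (8,5):175·7+735→1960, (8,6):21·7+175→322
@9  (9,5):1960·8+6769→22449, (9,6):322·8+1960→4536
Read c(9,5) = 22449, c(9,6) = 4536.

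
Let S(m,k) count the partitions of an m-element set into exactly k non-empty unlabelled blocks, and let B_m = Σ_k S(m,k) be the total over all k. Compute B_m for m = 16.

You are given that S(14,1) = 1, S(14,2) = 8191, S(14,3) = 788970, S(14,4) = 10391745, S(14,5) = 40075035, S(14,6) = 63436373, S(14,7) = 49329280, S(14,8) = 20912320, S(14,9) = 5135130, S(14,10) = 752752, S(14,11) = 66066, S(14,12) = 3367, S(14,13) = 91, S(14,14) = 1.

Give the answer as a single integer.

[15] T[15,1]:1*1+0=1 · T[15,2]:2*8191+1=16383 · T[15,3]:3*788970+8191=2375101 · T[15,4]:4*10391745+788970=42355950 · T[15,5]:5*40075035+10391745=210766920 · T[15,6]:6*63436373+40075035=420693273 · T[15,7]:7*49329280+63436373=408741333 · T[15,8]:8*20912320+49329280=216627840 · T[15,9]:9*5135130+20912320=67128490 · T[15,10]:10*752752+5135130=12662650 · T[15,11]:11*66066+752752=1479478 · T[15,12]:12*3367+66066=106470 · T[15,13]:13*91+3367=4550 · T[15,14]:14*1+91=105 · T[15,15]:15*0+1=1
[16] T[16,1]:1*1+0=1 · T[16,2]:2*16383+1=32767 · T[16,3]:3*2375101+16383=7141686 · T[16,4]:4*42355950+2375101=171798901 · T[16,5]:5*210766920+42355950=1096190550 · T[16,6]:6*420693273+210766920=2734926558 · T[16,7]:7*408741333+420693273=3281882604 · T[16,8]:8*216627840+408741333=2141764053 · T[16,9]:9*67128490+216627840=820784250 · T[16,10]:10*12662650+67128490=193754990 · T[16,11]:11*1479478+12662650=28936908 · T[16,12]:12*106470+1479478=2757118 · T[16,13]:13*4550+106470=165620 · T[16,14]:14*105+4550=6020 · T[16,15]:15*1+105=120 · T[16,16]:16*0+1=1
B_16 = ΣS(16,k) = 1+32767+7141686+171798901+1096190550+2734926558+3281882604+2141764053+820784250+193754990+28936908+2757118+165620+6020+120+1 = 10480142147

10480142147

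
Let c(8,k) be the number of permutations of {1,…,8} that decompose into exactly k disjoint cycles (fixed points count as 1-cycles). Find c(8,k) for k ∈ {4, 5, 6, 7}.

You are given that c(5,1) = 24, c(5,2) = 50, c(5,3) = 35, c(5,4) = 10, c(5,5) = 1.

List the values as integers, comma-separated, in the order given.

6769, 1960, 322, 28

row 6: T[6][2]=5·50+24=274  T[6][3]=5·35+50=225  T[6][4]=5·10+35=85  T[6][5]=5·1+10=15  T[6][6]=5·0+1=1
row 7: T[7][3]=6·225+274=1624  T[7][4]=6·85+225=735  T[7][5]=6·15+85=175  T[7][6]=6·1+15=21  T[7][7]=6·0+1=1
row 8: T[8][4]=7·735+1624=6769  T[8][5]=7·175+735=1960  T[8][6]=7·21+175=322  T[8][7]=7·1+21=28
Read c(8,4) = 6769, c(8,5) = 1960, c(8,6) = 322, c(8,7) = 28.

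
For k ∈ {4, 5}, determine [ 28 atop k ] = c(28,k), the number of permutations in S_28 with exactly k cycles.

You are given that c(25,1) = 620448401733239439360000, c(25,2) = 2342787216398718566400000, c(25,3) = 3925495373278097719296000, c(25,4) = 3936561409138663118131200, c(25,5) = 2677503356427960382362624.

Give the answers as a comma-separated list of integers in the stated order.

77226989703299075087834112000, 55278125307966865191587481600

row 26: T[26][2]=25·2342787216398718566400000+620448401733239439360000=59190128811701203599360000  T[26][3]=25·3925495373278097719296000+2342787216398718566400000=100480171548351161548800000  T[26][4]=25·3936561409138663118131200+3925495373278097719296000=102339530601744675672576000  T[26][5]=25·2677503356427960382362624+3936561409138663118131200=70874145319837672677196800
row 27: T[27][3]=26·100480171548351161548800000+59190128811701203599360000=2671674589068831403868160000  T[27][4]=26·102339530601744675672576000+100480171548351161548800000=2761307967193712729035776000  T[27][5]=26·70874145319837672677196800+102339530601744675672576000=1945067308917524165279692800
row 28: T[28][4]=27·2761307967193712729035776000+2671674589068831403868160000=77226989703299075087834112000  T[28][5]=27·1945067308917524165279692800+2761307967193712729035776000=55278125307966865191587481600
Read c(28,4) = 77226989703299075087834112000, c(28,5) = 55278125307966865191587481600.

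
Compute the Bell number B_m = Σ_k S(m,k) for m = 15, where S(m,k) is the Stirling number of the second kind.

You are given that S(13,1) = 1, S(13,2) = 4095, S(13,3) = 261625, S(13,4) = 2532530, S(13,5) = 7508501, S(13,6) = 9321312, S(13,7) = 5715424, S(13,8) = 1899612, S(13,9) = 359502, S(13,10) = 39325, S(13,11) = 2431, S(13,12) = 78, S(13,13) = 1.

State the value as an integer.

1382958545

i=14: T(14,1)=0+1·1=1 | T(14,2)=1+2·4095=8191 | T(14,3)=4095+3·261625=788970 | T(14,4)=261625+4·2532530=10391745 | T(14,5)=2532530+5·7508501=40075035 | T(14,6)=7508501+6·9321312=63436373 | T(14,7)=9321312+7·5715424=49329280 | T(14,8)=5715424+8·1899612=20912320 | T(14,9)=1899612+9·359502=5135130 | T(14,10)=359502+10·39325=752752 | T(14,11)=39325+11·2431=66066 | T(14,12)=2431+12·78=3367 | T(14,13)=78+13·1=91 | T(14,14)=1+14·0=1
i=15: T(15,1)=0+1·1=1 | T(15,2)=1+2·8191=16383 | T(15,3)=8191+3·788970=2375101 | T(15,4)=788970+4·10391745=42355950 | T(15,5)=10391745+5·40075035=210766920 | T(15,6)=40075035+6·63436373=420693273 | T(15,7)=63436373+7·49329280=408741333 | T(15,8)=49329280+8·20912320=216627840 | T(15,9)=20912320+9·5135130=67128490 | T(15,10)=5135130+10·752752=12662650 | T(15,11)=752752+11·66066=1479478 | T(15,12)=66066+12·3367=106470 | T(15,13)=3367+13·91=4550 | T(15,14)=91+14·1=105 | T(15,15)=1+15·0=1
B_15 = ΣS(15,k) = 1+16383+2375101+42355950+210766920+420693273+408741333+216627840+67128490+12662650+1479478+106470+4550+105+1 = 1382958545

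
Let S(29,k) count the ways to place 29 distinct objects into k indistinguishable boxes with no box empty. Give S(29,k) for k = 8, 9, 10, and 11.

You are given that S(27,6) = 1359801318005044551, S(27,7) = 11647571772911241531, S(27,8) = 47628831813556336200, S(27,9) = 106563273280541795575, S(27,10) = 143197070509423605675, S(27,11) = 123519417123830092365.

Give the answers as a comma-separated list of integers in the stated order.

r28: T_28,7=7×11647571772911241531+1359801318005044551=82892803728383735268; T_28,8=8×47628831813556336200+11647571772911241531=392678226281361931131; T_28,9=9×106563273280541795575+47628831813556336200=1006698291338432496375; T_28,10=10×143197070509423605675+106563273280541795575=1538533978374777852325; T_28,11=11×123519417123830092365+143197070509423605675=1501910658871554621690
r29: T_29,8=8×392678226281361931131+82892803728383735268=3224318613979279184316; T_29,9=9×1006698291338432496375+392678226281361931131=9452962848327254398506; T_29,10=10×1538533978374777852325+1006698291338432496375=16392038075086211019625; T_29,11=11×1501910658871554621690+1538533978374777852325=18059551225961878690915
Read S(29,8) = 3224318613979279184316, S(29,9) = 9452962848327254398506, S(29,10) = 16392038075086211019625, S(29,11) = 18059551225961878690915.

3224318613979279184316, 9452962848327254398506, 16392038075086211019625, 18059551225961878690915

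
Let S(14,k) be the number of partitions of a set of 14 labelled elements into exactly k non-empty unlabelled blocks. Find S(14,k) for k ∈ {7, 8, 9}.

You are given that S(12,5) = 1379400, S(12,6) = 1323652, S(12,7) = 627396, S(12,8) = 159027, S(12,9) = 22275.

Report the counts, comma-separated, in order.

i=13: T(13,6)=1379400+6·1323652=9321312 | T(13,7)=1323652+7·627396=5715424 | T(13,8)=627396+8·159027=1899612 | T(13,9)=159027+9·22275=359502
i=14: T(14,7)=9321312+7·5715424=49329280 | T(14,8)=5715424+8·1899612=20912320 | T(14,9)=1899612+9·359502=5135130
Read S(14,7) = 49329280, S(14,8) = 20912320, S(14,9) = 5135130.

49329280, 20912320, 5135130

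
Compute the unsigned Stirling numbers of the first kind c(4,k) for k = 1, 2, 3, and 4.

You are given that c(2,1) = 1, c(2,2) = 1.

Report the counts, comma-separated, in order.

@3  (3,1):1·2+0→2, (3,2):1·2+1→3, (3,3):0·2+1→1
@4  (4,1):2·3+0→6, (4,2):3·3+2→11, (4,3):1·3+3→6, (4,4):0·3+1→1
Read c(4,1) = 6, c(4,2) = 11, c(4,3) = 6, c(4,4) = 1.

6, 11, 6, 1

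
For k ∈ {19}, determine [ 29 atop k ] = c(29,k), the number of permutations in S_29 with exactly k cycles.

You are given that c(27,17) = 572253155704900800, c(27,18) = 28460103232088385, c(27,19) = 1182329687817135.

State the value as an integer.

3031400077459516035

i=28: T(28,18)=572253155704900800+27·28460103232088385=1340675942971287195 | T(28,19)=28460103232088385+27·1182329687817135=60383004803151030
i=29: T(29,19)=1340675942971287195+28·60383004803151030=3031400077459516035
Read c(29,19) = 3031400077459516035.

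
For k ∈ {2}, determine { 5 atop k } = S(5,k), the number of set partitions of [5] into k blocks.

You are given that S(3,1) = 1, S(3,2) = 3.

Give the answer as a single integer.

r4: T_4,1=1×1+0=1; T_4,2=2×3+1=7
r5: T_5,2=2×7+1=15
Read S(5,2) = 15.

15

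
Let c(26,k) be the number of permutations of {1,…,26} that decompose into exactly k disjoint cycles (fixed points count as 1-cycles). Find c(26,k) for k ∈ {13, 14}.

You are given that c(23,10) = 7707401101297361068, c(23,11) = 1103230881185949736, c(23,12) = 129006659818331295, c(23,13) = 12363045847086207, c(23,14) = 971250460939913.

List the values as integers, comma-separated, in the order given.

[24] T[24,11]:23*1103230881185949736+7707401101297361068=33081711368574204996 · T[24,12]:23*129006659818331295+1103230881185949736=4070384057007569521 · T[24,13]:23*12363045847086207+129006659818331295=413356714301314056 · T[24,14]:23*971250460939913+12363045847086207=34701806448704206
[25] T[25,12]:24*4070384057007569521+33081711368574204996=130770928736755873500 · T[25,13]:24*413356714301314056+4070384057007569521=13990945200239106865 · T[25,14]:24*34701806448704206+413356714301314056=1246200069070215000
[26] T[26,13]:25*13990945200239106865+130770928736755873500=480544558742733545125 · T[26,14]:25*1246200069070215000+13990945200239106865=45145946926994481865
Read c(26,13) = 480544558742733545125, c(26,14) = 45145946926994481865.

480544558742733545125, 45145946926994481865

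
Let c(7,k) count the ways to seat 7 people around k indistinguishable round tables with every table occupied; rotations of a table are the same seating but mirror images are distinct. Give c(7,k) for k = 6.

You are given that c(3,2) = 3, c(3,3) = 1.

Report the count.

[4] T[4,3]:3*1+3=6 · T[4,4]:3*0+1=1
[5] T[5,4]:4*1+6=10 · T[5,5]:4*0+1=1
[6] T[6,5]:5*1+10=15 · T[6,6]:5*0+1=1
[7] T[7,6]:6*1+15=21
Read c(7,6) = 21.

21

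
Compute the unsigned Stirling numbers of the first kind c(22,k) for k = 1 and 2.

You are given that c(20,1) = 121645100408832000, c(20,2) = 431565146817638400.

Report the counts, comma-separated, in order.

51090942171709440000, 186244810780170240000

@21  (21,1):121645100408832000·20+0→2432902008176640000, (21,2):431565146817638400·20+121645100408832000→8752948036761600000
@22  (22,1):2432902008176640000·21+0→51090942171709440000, (22,2):8752948036761600000·21+2432902008176640000→186244810780170240000
Read c(22,1) = 51090942171709440000, c(22,2) = 186244810780170240000.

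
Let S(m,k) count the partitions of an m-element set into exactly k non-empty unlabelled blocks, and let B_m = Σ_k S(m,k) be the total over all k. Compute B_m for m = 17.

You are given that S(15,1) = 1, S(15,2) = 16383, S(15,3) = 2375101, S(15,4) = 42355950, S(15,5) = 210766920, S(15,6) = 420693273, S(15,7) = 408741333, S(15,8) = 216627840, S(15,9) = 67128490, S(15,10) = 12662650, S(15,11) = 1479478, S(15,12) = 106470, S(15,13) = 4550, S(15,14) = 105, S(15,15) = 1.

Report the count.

82864869804

[16] T[16,1]:1*1+0=1 · T[16,2]:2*16383+1=32767 · T[16,3]:3*2375101+16383=7141686 · T[16,4]:4*42355950+2375101=171798901 · T[16,5]:5*210766920+42355950=1096190550 · T[16,6]:6*420693273+210766920=2734926558 · T[16,7]:7*408741333+420693273=3281882604 · T[16,8]:8*216627840+408741333=2141764053 · T[16,9]:9*67128490+216627840=820784250 · T[16,10]:10*12662650+67128490=193754990 · T[16,11]:11*1479478+12662650=28936908 · T[16,12]:12*106470+1479478=2757118 · T[16,13]:13*4550+106470=165620 · T[16,14]:14*105+4550=6020 · T[16,15]:15*1+105=120 · T[16,16]:16*0+1=1
[17] T[17,1]:1*1+0=1 · T[17,2]:2*32767+1=65535 · T[17,3]:3*7141686+32767=21457825 · T[17,4]:4*171798901+7141686=694337290 · T[17,5]:5*1096190550+171798901=5652751651 · T[17,6]:6*2734926558+1096190550=17505749898 · T[17,7]:7*3281882604+2734926558=25708104786 · T[17,8]:8*2141764053+3281882604=20415995028 · T[17,9]:9*820784250+2141764053=9528822303 · T[17,10]:10*193754990+820784250=2758334150 · T[17,11]:11*28936908+193754990=512060978 · T[17,12]:12*2757118+28936908=62022324 · T[17,13]:13*165620+2757118=4910178 · T[17,14]:14*6020+165620=249900 · T[17,15]:15*120+6020=7820 · T[17,16]:16*1+120=136 · T[17,17]:17*0+1=1
B_17 = ΣS(17,k) = 1+65535+21457825+694337290+5652751651+17505749898+25708104786+20415995028+9528822303+2758334150+512060978+62022324+4910178+249900+7820+136+1 = 82864869804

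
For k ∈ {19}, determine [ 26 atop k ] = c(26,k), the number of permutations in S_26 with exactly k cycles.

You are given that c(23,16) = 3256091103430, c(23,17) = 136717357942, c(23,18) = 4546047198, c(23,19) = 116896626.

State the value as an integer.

22563937825000

@24  (24,17):136717357942·23+3256091103430→6400590336096, (24,18):4546047198·23+136717357942→241276443496, (24,19):116896626·23+4546047198→7234669596
@25  (25,18):241276443496·24+6400590336096→12191224980000, (25,19):7234669596·24+241276443496→414908513800
@26  (26,19):414908513800·25+12191224980000→22563937825000
Read c(26,19) = 22563937825000.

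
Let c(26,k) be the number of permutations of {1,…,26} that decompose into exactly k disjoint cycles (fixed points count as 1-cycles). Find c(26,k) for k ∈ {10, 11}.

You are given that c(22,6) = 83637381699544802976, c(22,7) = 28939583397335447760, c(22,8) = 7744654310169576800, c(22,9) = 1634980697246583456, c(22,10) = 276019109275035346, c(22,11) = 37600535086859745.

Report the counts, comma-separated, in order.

196928100451110820242880, 31882014375298512782500

r23: T_23,7=22×28939583397335447760+83637381699544802976=720308216440924653696; T_23,8=22×7744654310169576800+28939583397335447760=199321978221066137360; T_23,9=22×1634980697246583456+7744654310169576800=43714229649594412832; T_23,10=22×276019109275035346+1634980697246583456=7707401101297361068; T_23,11=22×37600535086859745+276019109275035346=1103230881185949736
r24: T_24,8=23×199321978221066137360+720308216440924653696=5304713715525445812976; T_24,9=23×43714229649594412832+199321978221066137360=1204749260161737632496; T_24,10=23×7707401101297361068+43714229649594412832=220984454979433717396; T_24,11=23×1103230881185949736+7707401101297361068=33081711368574204996
r25: T_25,9=24×1204749260161737632496+5304713715525445812976=34218695959407148992880; T_25,10=24×220984454979433717396+1204749260161737632496=6508376179668146850000; T_25,11=24×33081711368574204996+220984454979433717396=1014945527825214637300
r26: T_26,10=25×6508376179668146850000+34218695959407148992880=196928100451110820242880; T_26,11=25×1014945527825214637300+6508376179668146850000=31882014375298512782500
Read c(26,10) = 196928100451110820242880, c(26,11) = 31882014375298512782500.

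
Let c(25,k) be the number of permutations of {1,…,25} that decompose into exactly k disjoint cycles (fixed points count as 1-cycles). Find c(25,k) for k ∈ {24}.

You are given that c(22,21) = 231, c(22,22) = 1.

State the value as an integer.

[23] T[23,22]:22*1+231=253 · T[23,23]:22*0+1=1
[24] T[24,23]:23*1+253=276 · T[24,24]:23*0+1=1
[25] T[25,24]:24*1+276=300
Read c(25,24) = 300.

300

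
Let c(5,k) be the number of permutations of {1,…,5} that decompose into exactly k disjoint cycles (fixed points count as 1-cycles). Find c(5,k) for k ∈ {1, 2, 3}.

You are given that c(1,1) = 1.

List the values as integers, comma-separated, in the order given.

24, 50, 35

r2: T_2,1=1×1+0=1; T_2,2=1×0+1=1
r3: T_3,1=2×1+0=2; T_3,2=2×1+1=3; T_3,3=2×0+1=1
r4: T_4,1=3×2+0=6; T_4,2=3×3+2=11; T_4,3=3×1+3=6
r5: T_5,1=4×6+0=24; T_5,2=4×11+6=50; T_5,3=4×6+11=35
Read c(5,1) = 24, c(5,2) = 50, c(5,3) = 35.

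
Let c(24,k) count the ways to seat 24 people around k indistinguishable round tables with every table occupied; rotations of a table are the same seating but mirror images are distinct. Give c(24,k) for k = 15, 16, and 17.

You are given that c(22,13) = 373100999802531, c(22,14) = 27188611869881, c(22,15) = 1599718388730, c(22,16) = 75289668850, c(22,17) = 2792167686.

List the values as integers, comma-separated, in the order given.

2406046038644556, 137272511800831, 6400590336096

r23: T_23,14=22×27188611869881+373100999802531=971250460939913; T_23,15=22×1599718388730+27188611869881=62382416421941; T_23,16=22×75289668850+1599718388730=3256091103430; T_23,17=22×2792167686+75289668850=136717357942
r24: T_24,15=23×62382416421941+971250460939913=2406046038644556; T_24,16=23×3256091103430+62382416421941=137272511800831; T_24,17=23×136717357942+3256091103430=6400590336096
Read c(24,15) = 2406046038644556, c(24,16) = 137272511800831, c(24,17) = 6400590336096.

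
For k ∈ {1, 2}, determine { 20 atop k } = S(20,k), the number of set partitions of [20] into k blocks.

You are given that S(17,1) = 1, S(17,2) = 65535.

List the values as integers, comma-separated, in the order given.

1, 524287

@18  (18,1):1·1+0→1, (18,2):65535·2+1→131071
@19  (19,1):1·1+0→1, (19,2):131071·2+1→262143
@20  (20,1):1·1+0→1, (20,2):262143·2+1→524287
Read S(20,1) = 1, S(20,2) = 524287.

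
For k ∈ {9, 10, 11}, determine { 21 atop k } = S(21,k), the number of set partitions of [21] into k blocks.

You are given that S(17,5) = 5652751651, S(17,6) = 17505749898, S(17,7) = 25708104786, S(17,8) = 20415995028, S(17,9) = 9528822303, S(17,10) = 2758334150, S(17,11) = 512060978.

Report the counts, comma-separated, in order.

row 18: T[18][6]=6·17505749898+5652751651=110687251039  T[18][7]=7·25708104786+17505749898=197462483400  T[18][8]=8·20415995028+25708104786=189036065010  T[18][9]=9·9528822303+20415995028=106175395755  T[18][10]=10·2758334150+9528822303=37112163803  T[18][11]=11·512060978+2758334150=8391004908
row 19: T[19][7]=7·197462483400+110687251039=1492924634839  T[19][8]=8·189036065010+197462483400=1709751003480  T[19][9]=9·106175395755+189036065010=1144614626805  T[19][10]=10·37112163803+106175395755=477297033785  T[19][11]=11·8391004908+37112163803=129413217791
row 20: T[20][8]=8·1709751003480+1492924634839=15170932662679  T[20][9]=9·1144614626805+1709751003480=12011282644725  T[20][10]=10·477297033785+1144614626805=5917584964655  T[20][11]=11·129413217791+477297033785=1900842429486
row 21: T[21][9]=9·12011282644725+15170932662679=123272476465204  T[21][10]=10·5917584964655+12011282644725=71187132291275  T[21][11]=11·1900842429486+5917584964655=26826851689001
Read S(21,9) = 123272476465204, S(21,10) = 71187132291275, S(21,11) = 26826851689001.

123272476465204, 71187132291275, 26826851689001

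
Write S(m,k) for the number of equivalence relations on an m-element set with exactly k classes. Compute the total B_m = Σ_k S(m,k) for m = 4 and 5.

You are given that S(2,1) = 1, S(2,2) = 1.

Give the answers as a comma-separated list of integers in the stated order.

15, 52

[3] T[3,1]:1*1+0=1 · T[3,2]:2*1+1=3 · T[3,3]:3*0+1=1
[4] T[4,1]:1*1+0=1 · T[4,2]:2*3+1=7 · T[4,3]:3*1+3=6 · T[4,4]:4*0+1=1
[5] T[5,1]:1*1+0=1 · T[5,2]:2*7+1=15 · T[5,3]:3*6+7=25 · T[5,4]:4*1+6=10 · T[5,5]:5*0+1=1
B_4 = ΣS(4,k) = 1+7+6+1 = 15
B_5 = ΣS(5,k) = 1+15+25+10+1 = 52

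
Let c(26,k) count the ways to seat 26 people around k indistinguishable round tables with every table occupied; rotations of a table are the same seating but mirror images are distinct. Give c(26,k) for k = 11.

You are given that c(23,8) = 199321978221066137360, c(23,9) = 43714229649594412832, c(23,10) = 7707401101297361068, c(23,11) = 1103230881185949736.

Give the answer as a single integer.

i=24: T(24,9)=199321978221066137360+23·43714229649594412832=1204749260161737632496 | T(24,10)=43714229649594412832+23·7707401101297361068=220984454979433717396 | T(24,11)=7707401101297361068+23·1103230881185949736=33081711368574204996
i=25: T(25,10)=1204749260161737632496+24·220984454979433717396=6508376179668146850000 | T(25,11)=220984454979433717396+24·33081711368574204996=1014945527825214637300
i=26: T(26,11)=6508376179668146850000+25·1014945527825214637300=31882014375298512782500
Read c(26,11) = 31882014375298512782500.

31882014375298512782500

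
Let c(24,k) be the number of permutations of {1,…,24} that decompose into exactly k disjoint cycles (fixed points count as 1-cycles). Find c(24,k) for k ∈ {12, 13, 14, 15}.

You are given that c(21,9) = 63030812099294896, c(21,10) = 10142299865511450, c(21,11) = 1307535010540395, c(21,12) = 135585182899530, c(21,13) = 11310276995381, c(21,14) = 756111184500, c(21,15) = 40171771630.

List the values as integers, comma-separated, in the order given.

4070384057007569521, 413356714301314056, 34701806448704206, 2406046038644556

i=22: T(22,10)=63030812099294896+21·10142299865511450=276019109275035346 | T(22,11)=10142299865511450+21·1307535010540395=37600535086859745 | T(22,12)=1307535010540395+21·135585182899530=4154823851430525 | T(22,13)=135585182899530+21·11310276995381=373100999802531 | T(22,14)=11310276995381+21·756111184500=27188611869881 | T(22,15)=756111184500+21·40171771630=1599718388730
i=23: T(23,11)=276019109275035346+22·37600535086859745=1103230881185949736 | T(23,12)=37600535086859745+22·4154823851430525=129006659818331295 | T(23,13)=4154823851430525+22·373100999802531=12363045847086207 | T(23,14)=373100999802531+22·27188611869881=971250460939913 | T(23,15)=27188611869881+22·1599718388730=62382416421941
i=24: T(24,12)=1103230881185949736+23·129006659818331295=4070384057007569521 | T(24,13)=129006659818331295+23·12363045847086207=413356714301314056 | T(24,14)=12363045847086207+23·971250460939913=34701806448704206 | T(24,15)=971250460939913+23·62382416421941=2406046038644556
Read c(24,12) = 4070384057007569521, c(24,13) = 413356714301314056, c(24,14) = 34701806448704206, c(24,15) = 2406046038644556.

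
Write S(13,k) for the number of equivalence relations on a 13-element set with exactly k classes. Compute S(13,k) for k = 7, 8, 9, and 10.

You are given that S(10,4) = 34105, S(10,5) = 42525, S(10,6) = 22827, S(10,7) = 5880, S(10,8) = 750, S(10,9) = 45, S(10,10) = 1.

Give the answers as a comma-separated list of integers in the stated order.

5715424, 1899612, 359502, 39325

[11] T[11,5]:5*42525+34105=246730 · T[11,6]:6*22827+42525=179487 · T[11,7]:7*5880+22827=63987 · T[11,8]:8*750+5880=11880 · T[11,9]:9*45+750=1155 · T[11,10]:10*1+45=55
[12] T[12,6]:6*179487+246730=1323652 · T[12,7]:7*63987+179487=627396 · T[12,8]:8*11880+63987=159027 · T[12,9]:9*1155+11880=22275 · T[12,10]:10*55+1155=1705
[13] T[13,7]:7*627396+1323652=5715424 · T[13,8]:8*159027+627396=1899612 · T[13,9]:9*22275+159027=359502 · T[13,10]:10*1705+22275=39325
Read S(13,7) = 5715424, S(13,8) = 1899612, S(13,9) = 359502, S(13,10) = 39325.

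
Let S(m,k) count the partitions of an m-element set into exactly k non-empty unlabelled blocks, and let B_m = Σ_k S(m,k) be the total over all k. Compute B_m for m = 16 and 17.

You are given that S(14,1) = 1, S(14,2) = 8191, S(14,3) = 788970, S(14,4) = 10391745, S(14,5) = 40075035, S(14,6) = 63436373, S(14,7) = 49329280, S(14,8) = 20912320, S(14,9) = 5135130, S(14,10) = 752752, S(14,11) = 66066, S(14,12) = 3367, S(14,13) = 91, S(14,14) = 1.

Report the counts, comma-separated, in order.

row 15: T[15][1]=1·1+0=1  T[15][2]=2·8191+1=16383  T[15][3]=3·788970+8191=2375101  T[15][4]=4·10391745+788970=42355950  T[15][5]=5·40075035+10391745=210766920  T[15][6]=6·63436373+40075035=420693273  T[15][7]=7·49329280+63436373=408741333  T[15][8]=8·20912320+49329280=216627840  T[15][9]=9·5135130+20912320=67128490  T[15][10]=10·752752+5135130=12662650  T[15][11]=11·66066+752752=1479478  T[15][12]=12·3367+66066=106470  T[15][13]=13·91+3367=4550  T[15][14]=14·1+91=105  T[15][15]=15·0+1=1
row 16: T[16][1]=1·1+0=1  T[16][2]=2·16383+1=32767  T[16][3]=3·2375101+16383=7141686  T[16][4]=4·42355950+2375101=171798901  T[16][5]=5·210766920+42355950=1096190550  T[16][6]=6·420693273+210766920=2734926558  T[16][7]=7·408741333+420693273=3281882604  T[16][8]=8·216627840+408741333=2141764053  T[16][9]=9·67128490+216627840=820784250  T[16][10]=10·12662650+67128490=193754990  T[16][11]=11·1479478+12662650=28936908  T[16][12]=12·106470+1479478=2757118  T[16][13]=13·4550+106470=165620  T[16][14]=14·105+4550=6020  T[16][15]=15·1+105=120  T[16][16]=16·0+1=1
row 17: T[17][1]=1·1+0=1  T[17][2]=2·32767+1=65535  T[17][3]=3·7141686+32767=21457825  T[17][4]=4·171798901+7141686=694337290  T[17][5]=5·1096190550+171798901=5652751651  T[17][6]=6·2734926558+1096190550=17505749898  T[17][7]=7·3281882604+2734926558=25708104786  T[17][8]=8·2141764053+3281882604=20415995028  T[17][9]=9·820784250+2141764053=9528822303  T[17][10]=10·193754990+820784250=2758334150  T[17][11]=11·28936908+193754990=512060978  T[17][12]=12·2757118+28936908=62022324  T[17][13]=13·165620+2757118=4910178  T[17][14]=14·6020+165620=249900  T[17][15]=15·120+6020=7820  T[17][16]=16·1+120=136  T[17][17]=17·0+1=1
B_16 = ΣS(16,k) = 1+32767+7141686+171798901+1096190550+2734926558+3281882604+2141764053+820784250+193754990+28936908+2757118+165620+6020+120+1 = 10480142147
B_17 = ΣS(17,k) = 1+65535+21457825+694337290+5652751651+17505749898+25708104786+20415995028+9528822303+2758334150+512060978+62022324+4910178+249900+7820+136+1 = 82864869804

10480142147, 82864869804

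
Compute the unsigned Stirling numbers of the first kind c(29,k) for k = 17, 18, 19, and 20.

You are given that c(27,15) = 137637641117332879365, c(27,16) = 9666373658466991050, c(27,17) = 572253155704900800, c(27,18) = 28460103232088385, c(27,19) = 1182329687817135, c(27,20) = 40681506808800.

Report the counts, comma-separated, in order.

r28: T_28,16=27×9666373658466991050+137637641117332879365=398629729895941637715; T_28,17=27×572253155704900800+9666373658466991050=25117208862499312650; T_28,18=27×28460103232088385+572253155704900800=1340675942971287195; T_28,19=27×1182329687817135+28460103232088385=60383004803151030; T_28,20=27×40681506808800+1182329687817135=2280730371654735
r29: T_29,17=28×25117208862499312650+398629729895941637715=1101911578045922391915; T_29,18=28×1340675942971287195+25117208862499312650=62656135265695354110; T_29,19=28×60383004803151030+1340675942971287195=3031400077459516035; T_29,20=28×2280730371654735+60383004803151030=124243455209483610
Read c(29,17) = 1101911578045922391915, c(29,18) = 62656135265695354110, c(29,19) = 3031400077459516035, c(29,20) = 124243455209483610.

1101911578045922391915, 62656135265695354110, 3031400077459516035, 124243455209483610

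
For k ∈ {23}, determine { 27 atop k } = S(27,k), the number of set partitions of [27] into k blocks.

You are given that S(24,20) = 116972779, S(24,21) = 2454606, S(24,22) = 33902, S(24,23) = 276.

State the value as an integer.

333832005

@25  (25,21):2454606·21+116972779→168519505, (25,22):33902·22+2454606→3200450, (25,23):276·23+33902→40250
@26  (26,22):3200450·22+168519505→238929405, (26,23):40250·23+3200450→4126200
@27  (27,23):4126200·23+238929405→333832005
Read S(27,23) = 333832005.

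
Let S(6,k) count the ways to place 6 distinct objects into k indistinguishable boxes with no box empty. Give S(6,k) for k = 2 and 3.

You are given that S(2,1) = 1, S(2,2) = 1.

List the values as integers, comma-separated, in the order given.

i=3: T(3,1)=0+1·1=1 | T(3,2)=1+2·1=3 | T(3,3)=1+3·0=1
i=4: T(4,1)=0+1·1=1 | T(4,2)=1+2·3=7 | T(4,3)=3+3·1=6
i=5: T(5,1)=0+1·1=1 | T(5,2)=1+2·7=15 | T(5,3)=7+3·6=25
i=6: T(6,2)=1+2·15=31 | T(6,3)=15+3·25=90
Read S(6,2) = 31, S(6,3) = 90.

31, 90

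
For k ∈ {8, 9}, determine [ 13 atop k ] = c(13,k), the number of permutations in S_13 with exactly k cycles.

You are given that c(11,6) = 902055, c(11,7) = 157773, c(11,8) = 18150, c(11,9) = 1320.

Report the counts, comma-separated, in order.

6926634, 749463

[12] T[12,7]:11*157773+902055=2637558 · T[12,8]:11*18150+157773=357423 · T[12,9]:11*1320+18150=32670
[13] T[13,8]:12*357423+2637558=6926634 · T[13,9]:12*32670+357423=749463
Read c(13,8) = 6926634, c(13,9) = 749463.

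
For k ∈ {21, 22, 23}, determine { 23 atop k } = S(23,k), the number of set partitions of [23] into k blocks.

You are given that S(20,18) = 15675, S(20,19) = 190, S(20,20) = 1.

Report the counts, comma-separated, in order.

r21: T_21,19=19×190+15675=19285; T_21,20=20×1+190=210; T_21,21=21×0+1=1
r22: T_22,20=20×210+19285=23485; T_22,21=21×1+210=231; T_22,22=22×0+1=1
r23: T_23,21=21×231+23485=28336; T_23,22=22×1+231=253; T_23,23=23×0+1=1
Read S(23,21) = 28336, S(23,22) = 253, S(23,23) = 1.

28336, 253, 1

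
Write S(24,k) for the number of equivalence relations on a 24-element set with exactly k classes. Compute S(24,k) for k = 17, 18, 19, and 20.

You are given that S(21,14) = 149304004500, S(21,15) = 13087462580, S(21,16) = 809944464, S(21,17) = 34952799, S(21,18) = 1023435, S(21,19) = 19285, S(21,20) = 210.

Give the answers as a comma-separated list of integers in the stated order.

[22] T[22,15]:15*13087462580+149304004500=345615943200 · T[22,16]:16*809944464+13087462580=26046574004 · T[22,17]:17*34952799+809944464=1404142047 · T[22,18]:18*1023435+34952799=53374629 · T[22,19]:19*19285+1023435=1389850 · T[22,20]:20*210+19285=23485
[23] T[23,16]:16*26046574004+345615943200=762361127264 · T[23,17]:17*1404142047+26046574004=49916988803 · T[23,18]:18*53374629+1404142047=2364885369 · T[23,19]:19*1389850+53374629=79781779 · T[23,20]:20*23485+1389850=1859550
[24] T[24,17]:17*49916988803+762361127264=1610949936915 · T[24,18]:18*2364885369+49916988803=92484925445 · T[24,19]:19*79781779+2364885369=3880739170 · T[24,20]:20*1859550+79781779=116972779
Read S(24,17) = 1610949936915, S(24,18) = 92484925445, S(24,19) = 3880739170, S(24,20) = 116972779.

1610949936915, 92484925445, 3880739170, 116972779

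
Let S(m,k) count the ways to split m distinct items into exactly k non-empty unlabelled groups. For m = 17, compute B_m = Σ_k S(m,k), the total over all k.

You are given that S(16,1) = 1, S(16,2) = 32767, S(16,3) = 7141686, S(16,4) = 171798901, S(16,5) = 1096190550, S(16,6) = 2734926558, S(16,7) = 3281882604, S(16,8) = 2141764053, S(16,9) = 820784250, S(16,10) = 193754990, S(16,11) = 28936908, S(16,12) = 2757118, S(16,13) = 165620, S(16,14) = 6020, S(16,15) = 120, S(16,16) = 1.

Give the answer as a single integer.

@17  (17,1):1·1+0→1, (17,2):32767·2+1→65535, (17,3):7141686·3+32767→21457825, (17,4):171798901·4+7141686→694337290, (17,5):1096190550·5+171798901→5652751651, (17,6):2734926558·6+1096190550→17505749898, (17,7):3281882604·7+2734926558→25708104786, (17,8):2141764053·8+3281882604→20415995028, (17,9):820784250·9+2141764053→9528822303, (17,10):193754990·10+820784250→2758334150, (17,11):28936908·11+193754990→512060978, (17,12):2757118·12+28936908→62022324, (17,13):165620·13+2757118→4910178, (17,14):6020·14+165620→249900, (17,15):120·15+6020→7820, (17,16):1·16+120→136, (17,17):0·17+1→1
B_17 = ΣS(17,k) = 1+65535+21457825+694337290+5652751651+17505749898+25708104786+20415995028+9528822303+2758334150+512060978+62022324+4910178+249900+7820+136+1 = 82864869804

82864869804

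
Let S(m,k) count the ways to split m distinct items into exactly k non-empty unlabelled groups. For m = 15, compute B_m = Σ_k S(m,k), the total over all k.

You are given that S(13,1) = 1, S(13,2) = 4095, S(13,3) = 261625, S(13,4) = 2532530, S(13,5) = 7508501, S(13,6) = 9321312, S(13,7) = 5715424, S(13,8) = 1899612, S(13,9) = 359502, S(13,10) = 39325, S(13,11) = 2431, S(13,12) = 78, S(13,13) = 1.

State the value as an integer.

r14: T_14,1=1×1+0=1; T_14,2=2×4095+1=8191; T_14,3=3×261625+4095=788970; T_14,4=4×2532530+261625=10391745; T_14,5=5×7508501+2532530=40075035; T_14,6=6×9321312+7508501=63436373; T_14,7=7×5715424+9321312=49329280; T_14,8=8×1899612+5715424=20912320; T_14,9=9×359502+1899612=5135130; T_14,10=10×39325+359502=752752; T_14,11=11×2431+39325=66066; T_14,12=12×78+2431=3367; T_14,13=13×1+78=91; T_14,14=14×0+1=1
r15: T_15,1=1×1+0=1; T_15,2=2×8191+1=16383; T_15,3=3×788970+8191=2375101; T_15,4=4×10391745+788970=42355950; T_15,5=5×40075035+10391745=210766920; T_15,6=6×63436373+40075035=420693273; T_15,7=7×49329280+63436373=408741333; T_15,8=8×20912320+49329280=216627840; T_15,9=9×5135130+20912320=67128490; T_15,10=10×752752+5135130=12662650; T_15,11=11×66066+752752=1479478; T_15,12=12×3367+66066=106470; T_15,13=13×91+3367=4550; T_15,14=14×1+91=105; T_15,15=15×0+1=1
B_15 = ΣS(15,k) = 1+16383+2375101+42355950+210766920+420693273+408741333+216627840+67128490+12662650+1479478+106470+4550+105+1 = 1382958545

1382958545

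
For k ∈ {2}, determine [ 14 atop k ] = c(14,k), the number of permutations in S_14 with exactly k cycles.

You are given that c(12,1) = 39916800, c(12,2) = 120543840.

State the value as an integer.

row 13: T[13][1]=12·39916800+0=479001600  T[13][2]=12·120543840+39916800=1486442880
row 14: T[14][2]=13·1486442880+479001600=19802759040
Read c(14,2) = 19802759040.

19802759040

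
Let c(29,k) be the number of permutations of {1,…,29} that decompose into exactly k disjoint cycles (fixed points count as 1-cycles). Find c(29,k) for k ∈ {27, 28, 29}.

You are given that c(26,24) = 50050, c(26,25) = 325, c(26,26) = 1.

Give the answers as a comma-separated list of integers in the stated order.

78561, 406, 1

i=27: T(27,25)=50050+26·325=58500 | T(27,26)=325+26·1=351 | T(27,27)=1+26·0=1
i=28: T(28,26)=58500+27·351=67977 | T(28,27)=351+27·1=378 | T(28,28)=1+27·0=1
i=29: T(29,27)=67977+28·378=78561 | T(29,28)=378+28·1=406 | T(29,29)=1+28·0=1
Read c(29,27) = 78561, c(29,28) = 406, c(29,29) = 1.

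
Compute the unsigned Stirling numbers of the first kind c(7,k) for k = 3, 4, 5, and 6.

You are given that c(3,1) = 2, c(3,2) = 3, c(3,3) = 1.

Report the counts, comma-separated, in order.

1624, 735, 175, 21

@4  (4,1):2·3+0→6, (4,2):3·3+2→11, (4,3):1·3+3→6, (4,4):0·3+1→1
@5  (5,1):6·4+0→24, (5,2):11·4+6→50, (5,3):6·4+11→35, (5,4):1·4+6→10, (5,5):0·4+1→1
@6  (6,2):50·5+24→274, (6,3):35·5+50→225, (6,4):10·5+35→85, (6,5):1·5+10→15, (6,6):0·5+1→1
@7  (7,3):225·6+274→1624, (7,4):85·6+225→735, (7,5):15·6+85→175, (7,6):1·6+15→21
Read c(7,3) = 1624, c(7,4) = 735, c(7,5) = 175, c(7,6) = 21.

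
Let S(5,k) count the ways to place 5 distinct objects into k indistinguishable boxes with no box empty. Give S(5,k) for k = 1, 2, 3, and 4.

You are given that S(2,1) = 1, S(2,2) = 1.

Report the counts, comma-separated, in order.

i=3: T(3,1)=0+1·1=1 | T(3,2)=1+2·1=3 | T(3,3)=1+3·0=1
i=4: T(4,1)=0+1·1=1 | T(4,2)=1+2·3=7 | T(4,3)=3+3·1=6 | T(4,4)=1+4·0=1
i=5: T(5,1)=0+1·1=1 | T(5,2)=1+2·7=15 | T(5,3)=7+3·6=25 | T(5,4)=6+4·1=10
Read S(5,1) = 1, S(5,2) = 15, S(5,3) = 25, S(5,4) = 10.

1, 15, 25, 10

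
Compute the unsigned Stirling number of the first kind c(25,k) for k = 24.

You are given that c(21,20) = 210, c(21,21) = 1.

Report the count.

300

i=22: T(22,21)=210+21·1=231 | T(22,22)=1+21·0=1
i=23: T(23,22)=231+22·1=253 | T(23,23)=1+22·0=1
i=24: T(24,23)=253+23·1=276 | T(24,24)=1+23·0=1
i=25: T(25,24)=276+24·1=300
Read c(25,24) = 300.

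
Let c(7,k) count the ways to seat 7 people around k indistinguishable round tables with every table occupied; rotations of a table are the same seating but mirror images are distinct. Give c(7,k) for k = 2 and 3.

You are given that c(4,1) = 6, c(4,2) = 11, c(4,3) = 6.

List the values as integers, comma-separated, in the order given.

r5: T_5,1=4×6+0=24; T_5,2=4×11+6=50; T_5,3=4×6+11=35
r6: T_6,1=5×24+0=120; T_6,2=5×50+24=274; T_6,3=5×35+50=225
r7: T_7,2=6×274+120=1764; T_7,3=6×225+274=1624
Read c(7,2) = 1764, c(7,3) = 1624.

1764, 1624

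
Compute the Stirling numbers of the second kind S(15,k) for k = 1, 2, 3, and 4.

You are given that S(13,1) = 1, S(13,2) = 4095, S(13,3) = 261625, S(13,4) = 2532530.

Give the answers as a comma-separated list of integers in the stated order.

@14  (14,1):1·1+0→1, (14,2):4095·2+1→8191, (14,3):261625·3+4095→788970, (14,4):2532530·4+261625→10391745
@15  (15,1):1·1+0→1, (15,2):8191·2+1→16383, (15,3):788970·3+8191→2375101, (15,4):10391745·4+788970→42355950
Read S(15,1) = 1, S(15,2) = 16383, S(15,3) = 2375101, S(15,4) = 42355950.

1, 16383, 2375101, 42355950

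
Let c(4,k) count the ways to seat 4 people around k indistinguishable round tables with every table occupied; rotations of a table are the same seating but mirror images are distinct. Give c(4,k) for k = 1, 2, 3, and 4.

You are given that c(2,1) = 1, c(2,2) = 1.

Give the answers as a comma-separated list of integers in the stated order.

@3  (3,1):1·2+0→2, (3,2):1·2+1→3, (3,3):0·2+1→1
@4  (4,1):2·3+0→6, (4,2):3·3+2→11, (4,3):1·3+3→6, (4,4):0·3+1→1
Read c(4,1) = 6, c(4,2) = 11, c(4,3) = 6, c(4,4) = 1.

6, 11, 6, 1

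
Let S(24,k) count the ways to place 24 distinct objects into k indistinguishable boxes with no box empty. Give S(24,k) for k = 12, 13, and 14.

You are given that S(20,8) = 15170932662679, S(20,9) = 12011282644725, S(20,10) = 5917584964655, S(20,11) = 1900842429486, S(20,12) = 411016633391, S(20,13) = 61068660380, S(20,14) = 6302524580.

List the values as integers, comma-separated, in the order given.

@21  (21,9):12011282644725·9+15170932662679→123272476465204, (21,10):5917584964655·10+12011282644725→71187132291275, (21,11):1900842429486·11+5917584964655→26826851689001, (21,12):411016633391·12+1900842429486→6833042030178, (21,13):61068660380·13+411016633391→1204909218331, (21,14):6302524580·14+61068660380→149304004500
@22  (22,10):71187132291275·10+123272476465204→835143799377954, (22,11):26826851689001·11+71187132291275→366282500870286, (22,12):6833042030178·12+26826851689001→108823356051137, (22,13):1204909218331·13+6833042030178→22496861868481, (22,14):149304004500·14+1204909218331→3295165281331
@23  (23,11):366282500870286·11+835143799377954→4864251308951100, (23,12):108823356051137·12+366282500870286→1672162773483930, (23,13):22496861868481·13+108823356051137→401282560341390, (23,14):3295165281331·14+22496861868481→68629175807115
@24  (24,12):1672162773483930·12+4864251308951100→24930204590758260, (24,13):401282560341390·13+1672162773483930→6888836057922000, (24,14):68629175807115·14+401282560341390→1362091021641000
Read S(24,12) = 24930204590758260, S(24,13) = 6888836057922000, S(24,14) = 1362091021641000.

24930204590758260, 6888836057922000, 1362091021641000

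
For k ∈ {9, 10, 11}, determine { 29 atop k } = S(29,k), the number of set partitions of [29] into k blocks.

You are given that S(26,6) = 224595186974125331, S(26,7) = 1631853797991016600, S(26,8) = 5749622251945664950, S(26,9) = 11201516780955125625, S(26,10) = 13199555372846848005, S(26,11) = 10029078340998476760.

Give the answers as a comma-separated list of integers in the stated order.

9452962848327254398506, 16392038075086211019625, 18059551225961878690915

i=27: T(27,7)=224595186974125331+7·1631853797991016600=11647571772911241531 | T(27,8)=1631853797991016600+8·5749622251945664950=47628831813556336200 | T(27,9)=5749622251945664950+9·11201516780955125625=106563273280541795575 | T(27,10)=11201516780955125625+10·13199555372846848005=143197070509423605675 | T(27,11)=13199555372846848005+11·10029078340998476760=123519417123830092365
i=28: T(28,8)=11647571772911241531+8·47628831813556336200=392678226281361931131 | T(28,9)=47628831813556336200+9·106563273280541795575=1006698291338432496375 | T(28,10)=106563273280541795575+10·143197070509423605675=1538533978374777852325 | T(28,11)=143197070509423605675+11·123519417123830092365=1501910658871554621690
i=29: T(29,9)=392678226281361931131+9·1006698291338432496375=9452962848327254398506 | T(29,10)=1006698291338432496375+10·1538533978374777852325=16392038075086211019625 | T(29,11)=1538533978374777852325+11·1501910658871554621690=18059551225961878690915
Read S(29,9) = 9452962848327254398506, S(29,10) = 16392038075086211019625, S(29,11) = 18059551225961878690915.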